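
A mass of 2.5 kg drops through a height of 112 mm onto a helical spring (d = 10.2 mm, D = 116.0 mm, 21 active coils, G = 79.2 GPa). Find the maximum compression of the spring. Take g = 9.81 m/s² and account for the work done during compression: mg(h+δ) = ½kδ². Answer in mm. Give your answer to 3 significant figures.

k = Gd⁴/(8D³N_a) = (79.2×10³)(10.2⁴)/(8·116.0³·21) = 3.2692 N/mm
W = mg = 2.5 × 9.81 = 24.525 N
½kδ² − Wδ − Wh = 0 → δ = (W + √(W² + 2kWh))/k
δ = (24.525 + √(601.48 + 17959.7))/3.2692 = (24.525 + 136.24)/3.2692 = 49.175 mm

49.2 mm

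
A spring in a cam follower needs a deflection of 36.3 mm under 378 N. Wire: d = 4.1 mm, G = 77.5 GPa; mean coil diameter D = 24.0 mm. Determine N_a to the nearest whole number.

Required rate k = F/δ = 378/36.3 = 10.413 N/mm
N_a = Gd⁴/(8D³k) = (77.5×10³ × 4.1⁴)/(8 × 24.0³ × 10.413)
    = 2.18996e+07 / 1.15162e+06 = 19.02 → 19 coils

19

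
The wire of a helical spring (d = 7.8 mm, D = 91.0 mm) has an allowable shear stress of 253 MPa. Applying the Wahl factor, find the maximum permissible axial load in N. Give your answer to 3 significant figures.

C = D/d = 91.0/7.8 = 11.6667
K_W = (4C−1)/(4C−4) + 0.615/C = 45.667/42.667 + 0.0527 = 1.1230
τ_max = K·8FD/(πd³) → F_max = τ_allow·πd³/(8DK)
F_max = 253·π·7.8³/(8·91.0·1.1230) = 3.7718e+05/817.56 = 461.35 N

461 N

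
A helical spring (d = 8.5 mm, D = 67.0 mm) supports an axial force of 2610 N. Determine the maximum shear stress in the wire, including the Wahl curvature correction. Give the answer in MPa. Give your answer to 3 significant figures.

Spring index C = D/d = 67.0/8.5 = 7.8824
K_W = (4C−1)/(4C−4) + 0.615/C = 30.529/27.529 + 0.0780 = 1.1870
τ₀ = 8FD/(πd³) = 8·2610·67.0/(π·8.5³) = 1.39896e+06/1929.3 = 725.1 MPa
τ_max = K·τ₀ = 1.1870 × 725.1 = 860.69 MPa

861 MPa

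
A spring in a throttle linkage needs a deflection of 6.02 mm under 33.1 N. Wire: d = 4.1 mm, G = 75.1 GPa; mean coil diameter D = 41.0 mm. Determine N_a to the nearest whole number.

7

Required rate k = F/δ = 33.1/6.02 = 5.4983 N/mm
N_a = Gd⁴/(8D³k) = (75.1×10³ × 4.1⁴)/(8 × 41.0³ × 5.4983)
    = 2.12215e+07 / 3.03161e+06 = 7 → 7 coils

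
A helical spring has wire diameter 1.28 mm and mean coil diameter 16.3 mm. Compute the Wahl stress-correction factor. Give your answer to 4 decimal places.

C = D/d = 16.3/1.28 = 12.7344
K_W = (4C−1)/(4C−4) + 0.615/C = 49.938/46.938 + 0.0483 = 1.1122

1.1122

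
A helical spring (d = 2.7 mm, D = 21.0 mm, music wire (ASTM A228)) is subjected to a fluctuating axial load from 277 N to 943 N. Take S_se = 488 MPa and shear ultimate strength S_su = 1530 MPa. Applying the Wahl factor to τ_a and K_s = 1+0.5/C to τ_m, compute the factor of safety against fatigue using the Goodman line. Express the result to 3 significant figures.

0.298

C = D/d = 21.0/2.7 = 7.7778; K_W = (4C−1)/(4C−4)+0.615/C = 1.1897; K_s = 1+0.5/C = 1.0643
F_a = (F_max−F_min)/2 = 333 N; F_m = (F_max+F_min)/2 = 610 N
τ_a = K_W·8F_aD/(πd³) = 1.1897 × 904.72 = 1076.4 MPa
τ_m = K_s·8F_mD/(πd³) = 1.0643 × 1657.3 = 1763.8 MPa
Goodman: 1/n_f = τ_a/S_se + τ_m/S_su = 1076.4/488 + 1763.8/1530 = 2.20567 + 1.15283 = 3.3585
n_f = 1/3.3585 = 0.2978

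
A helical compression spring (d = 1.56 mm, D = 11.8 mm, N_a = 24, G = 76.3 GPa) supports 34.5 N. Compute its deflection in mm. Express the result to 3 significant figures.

24.1 mm

k = Gd⁴/(8D³N_a) = (76.3×10³)(1.56⁴)/(8·11.8³·24) = 1.4324 N/mm
δ = F/k = 34.5 / 1.4324 = 24.085 mm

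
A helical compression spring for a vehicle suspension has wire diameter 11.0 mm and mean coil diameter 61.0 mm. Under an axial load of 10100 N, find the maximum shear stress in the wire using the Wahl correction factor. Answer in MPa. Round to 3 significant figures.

Spring index C = D/d = 61.0/11.0 = 5.5455
K_W = (4C−1)/(4C−4) + 0.615/C = 21.182/18.182 + 0.1109 = 1.2759
τ₀ = 8FD/(πd³) = 8·10100·61.0/(π·11.0³) = 4.9288e+06/4181.5 = 1178.7 MPa
τ_max = K·τ₀ = 1.2759 × 1178.7 = 1503.9 MPa

1500 MPa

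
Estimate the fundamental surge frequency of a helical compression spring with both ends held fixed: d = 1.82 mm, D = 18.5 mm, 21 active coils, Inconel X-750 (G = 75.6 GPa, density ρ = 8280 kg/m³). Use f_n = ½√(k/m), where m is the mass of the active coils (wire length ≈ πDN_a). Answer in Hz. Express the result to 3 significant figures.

86.1 Hz

k = Gd⁴/(8D³N_a) = (75.6×10³)(1.82⁴)/(8·18.5³·21) = 0.7798 N/mm = 779.8 N/m
Wire length L = πDN_a = π·18.5·21 = 1220.5 mm
m = ρ·(πd²/4)·L = 8280 × 2.6016×10⁻⁶ m² × 1.2205 m = 0.026291 kg
f_n = ½√(k/m) = 0.5·√(779.8/0.026291) = 0.5·√(29661) = 86.111 Hz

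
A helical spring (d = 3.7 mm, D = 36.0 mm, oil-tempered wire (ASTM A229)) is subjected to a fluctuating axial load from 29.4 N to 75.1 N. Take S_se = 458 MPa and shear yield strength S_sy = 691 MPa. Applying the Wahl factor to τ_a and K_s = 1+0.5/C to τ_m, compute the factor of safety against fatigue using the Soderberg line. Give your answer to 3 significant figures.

C = D/d = 36.0/3.7 = 9.7297; K_W = (4C−1)/(4C−4)+0.615/C = 1.1491; K_s = 1+0.5/C = 1.0514
F_a = (F_max−F_min)/2 = 22.85 N; F_m = (F_max+F_min)/2 = 52.25 N
τ_a = K_W·8F_aD/(πd³) = 1.1491 × 41.355 = 47.521 MPa
τ_m = K_s·8F_mD/(πd³) = 1.0514 × 94.564 = 99.423 MPa
Soderberg: 1/n_f = τ_a/S_se + τ_m/S_sy = 47.521/458 + 99.423/691 = 0.10376 + 0.14388 = 0.24764
n_f = 1/0.24764 = 4.038

4.04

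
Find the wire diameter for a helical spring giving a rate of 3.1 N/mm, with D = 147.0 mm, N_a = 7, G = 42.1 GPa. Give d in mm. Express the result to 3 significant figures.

10.7 mm

d = (8D³N_a·k / G)^(1/4) = (8·147.0³·7·3.1 / (42.1×10³))^0.25
  = (13098)^0.25 = 10.6981 mm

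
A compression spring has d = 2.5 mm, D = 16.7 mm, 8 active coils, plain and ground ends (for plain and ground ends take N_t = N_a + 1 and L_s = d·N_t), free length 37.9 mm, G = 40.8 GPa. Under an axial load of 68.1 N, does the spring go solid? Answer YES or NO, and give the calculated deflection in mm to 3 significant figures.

k = Gd⁴/(8D³N_a) = (40.8×10³)(2.5⁴)/(8·16.7³·8) = 5.3468 N/mm
N_t = 9; L_s = 2.5·9 = 22.5 mm; δ_solid = L₀ − L_s = 37.9 − 22.5 = 15.4 mm
δ = F/k = 68.1/5.3468 = 12.737 mm
δ < δ_solid → spring does not go solid

NO, δ = 12.7 mm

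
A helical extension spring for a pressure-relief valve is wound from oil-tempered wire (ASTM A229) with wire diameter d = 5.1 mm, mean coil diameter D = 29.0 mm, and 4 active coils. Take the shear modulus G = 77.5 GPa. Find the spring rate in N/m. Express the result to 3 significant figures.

67200 N/m

k = Gd⁴/(8D³N_a) = (77.5×10³ × 5.1⁴) / (8 × 29.0³ × 4)
  = 5.24303e+07 / 780448 = 67.18 N/mm = 67180 N/m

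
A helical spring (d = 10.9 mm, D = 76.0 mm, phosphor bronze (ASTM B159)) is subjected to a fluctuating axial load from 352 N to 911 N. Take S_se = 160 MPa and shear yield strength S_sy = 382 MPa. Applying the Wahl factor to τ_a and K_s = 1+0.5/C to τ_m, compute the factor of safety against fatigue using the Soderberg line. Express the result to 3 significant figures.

1.72

C = D/d = 76.0/10.9 = 6.9725; K_W = (4C−1)/(4C−4)+0.615/C = 1.2138; K_s = 1+0.5/C = 1.0717
F_a = (F_max−F_min)/2 = 279.5 N; F_m = (F_max+F_min)/2 = 631.5 N
τ_a = K_W·8F_aD/(πd³) = 1.2138 × 41.769 = 50.699 MPa
τ_m = K_s·8F_mD/(πd³) = 1.0717 × 94.373 = 101.14 MPa
Soderberg: 1/n_f = τ_a/S_se + τ_m/S_sy = 50.699/160 + 101.14/382 = 0.31687 + 0.26477 = 0.58163
n_f = 1/0.58163 = 1.719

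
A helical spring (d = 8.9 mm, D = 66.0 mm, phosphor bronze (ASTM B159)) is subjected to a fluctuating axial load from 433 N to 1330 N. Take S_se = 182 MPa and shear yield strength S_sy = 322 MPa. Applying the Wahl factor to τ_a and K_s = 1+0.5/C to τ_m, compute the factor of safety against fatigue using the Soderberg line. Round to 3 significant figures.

0.713

C = D/d = 66.0/8.9 = 7.4157; K_W = (4C−1)/(4C−4)+0.615/C = 1.1998; K_s = 1+0.5/C = 1.0674
F_a = (F_max−F_min)/2 = 448.5 N; F_m = (F_max+F_min)/2 = 881.5 N
τ_a = K_W·8F_aD/(πd³) = 1.1998 × 106.92 = 128.29 MPa
τ_m = K_s·8F_mD/(πd³) = 1.0674 × 210.15 = 224.32 MPa
Soderberg: 1/n_f = τ_a/S_se + τ_m/S_sy = 128.29/182 + 224.32/322 = 0.70490 + 0.69665 = 1.4016
n_f = 1/1.4016 = 0.7135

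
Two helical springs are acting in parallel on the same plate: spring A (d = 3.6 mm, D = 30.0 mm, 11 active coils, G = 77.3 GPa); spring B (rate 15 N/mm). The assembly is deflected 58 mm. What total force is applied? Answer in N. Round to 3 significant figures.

1190 N

k_A = Gd⁴/(8D³N_a) = (77.3×10³)(3.6⁴)/(8·30.0³·11) = 5.4644 N/mm
Parallel: k_eq = 5.4644 + 15 = 20.464 N/mm
F = k_eq·δ = 20.464·58 = 1186.9 N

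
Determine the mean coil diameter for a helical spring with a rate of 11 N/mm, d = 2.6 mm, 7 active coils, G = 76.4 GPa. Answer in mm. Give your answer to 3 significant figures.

17.8 mm

D = (Gd⁴/(8N_a·k))^(1/3) = (76.4×10³·2.6⁴/(8·7·11))^(1/3)
  = (5667.69)^(1/3) = 17.8293 mm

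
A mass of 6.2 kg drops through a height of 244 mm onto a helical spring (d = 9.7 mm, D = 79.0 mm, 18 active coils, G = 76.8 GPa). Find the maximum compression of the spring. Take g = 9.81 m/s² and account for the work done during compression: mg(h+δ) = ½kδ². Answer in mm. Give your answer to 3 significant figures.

62.4 mm

k = Gd⁴/(8D³N_a) = (76.8×10³)(9.7⁴)/(8·79.0³·18) = 9.5764 N/mm
W = mg = 6.2 × 9.81 = 60.822 N
½kδ² − Wδ − Wh = 0 → δ = (W + √(W² + 2kWh))/k
δ = (60.822 + √(3699.3 + 284240))/9.5764 = (60.822 + 536.6)/9.5764 = 62.384 mm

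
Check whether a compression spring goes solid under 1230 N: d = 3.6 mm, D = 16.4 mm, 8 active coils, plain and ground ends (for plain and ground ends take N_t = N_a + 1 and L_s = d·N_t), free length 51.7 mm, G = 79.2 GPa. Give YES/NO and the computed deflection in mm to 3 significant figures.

YES, δ = 26.1 mm

k = Gd⁴/(8D³N_a) = (79.2×10³)(3.6⁴)/(8·16.4³·8) = 47.122 N/mm
N_t = 9; L_s = 3.6·9 = 32.4 mm; δ_solid = L₀ − L_s = 51.7 − 32.4 = 19.3 mm
δ = F/k = 1230/47.122 = 26.102 mm
δ ≥ δ_solid → spring goes solid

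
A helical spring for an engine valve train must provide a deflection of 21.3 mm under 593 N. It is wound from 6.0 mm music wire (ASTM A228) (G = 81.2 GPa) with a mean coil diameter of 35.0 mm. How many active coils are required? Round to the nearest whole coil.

Required rate k = F/δ = 593/21.3 = 27.84 N/mm
N_a = Gd⁴/(8D³k) = (81.2×10³ × 6.0⁴)/(8 × 35.0³ × 27.84)
    = 1.05235e+08 / 9.54925e+06 = 11.02 → 11 coils

11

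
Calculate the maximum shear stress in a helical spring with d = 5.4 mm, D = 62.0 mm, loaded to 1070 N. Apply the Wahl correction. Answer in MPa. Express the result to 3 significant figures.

Spring index C = D/d = 62.0/5.4 = 11.4815
K_W = (4C−1)/(4C−4) + 0.615/C = 44.926/41.926 + 0.0536 = 1.1251
τ₀ = 8FD/(πd³) = 8·1070·62.0/(π·5.4³) = 530720/494.69 = 1072.8 MPa
τ_max = K·τ₀ = 1.1251 × 1072.8 = 1207.1 MPa

1210 MPa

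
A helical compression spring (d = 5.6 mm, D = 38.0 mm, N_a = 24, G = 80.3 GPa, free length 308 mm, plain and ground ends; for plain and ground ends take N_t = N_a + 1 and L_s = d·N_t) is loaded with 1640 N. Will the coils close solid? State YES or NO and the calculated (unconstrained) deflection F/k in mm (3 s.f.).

YES, δ = 219 mm

k = Gd⁴/(8D³N_a) = (80.3×10³)(5.6⁴)/(8·38.0³·24) = 7.4958 N/mm
N_t = 25; L_s = 5.6·25 = 140 mm; δ_solid = L₀ − L_s = 308 − 140 = 168 mm
δ = F/k = 1640/7.4958 = 218.79 mm
δ ≥ δ_solid → spring goes solid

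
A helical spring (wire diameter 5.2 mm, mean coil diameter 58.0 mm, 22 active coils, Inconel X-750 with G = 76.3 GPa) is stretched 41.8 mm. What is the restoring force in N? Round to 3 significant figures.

k = Gd⁴/(8D³N_a) = (76.3×10³)(5.2⁴)/(8·58.0³·22) = 1.6246 N/mm
F = k·δ = 1.6246 × 41.8 = 67.907 N

67.9 N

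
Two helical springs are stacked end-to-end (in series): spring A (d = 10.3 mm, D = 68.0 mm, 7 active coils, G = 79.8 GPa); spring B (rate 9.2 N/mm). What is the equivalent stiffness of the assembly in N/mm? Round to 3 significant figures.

7.79 N/mm

k_A = Gd⁴/(8D³N_a) = (79.8×10³)(10.3⁴)/(8·68.0³·7) = 51.008 N/mm
Series: 1/k_eq = 1/51.008 + 1/9.2 = 0.1283; k_eq = 7.7942 N/mm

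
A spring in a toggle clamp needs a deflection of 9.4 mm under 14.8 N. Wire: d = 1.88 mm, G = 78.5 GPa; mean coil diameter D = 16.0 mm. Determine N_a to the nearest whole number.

Required rate k = F/δ = 14.8/9.4 = 1.5745 N/mm
N_a = Gd⁴/(8D³k) = (78.5×10³ × 1.88⁴)/(8 × 16.0³ × 1.5745)
    = 980621 / 51592.2 = 19.01 → 19 coils

19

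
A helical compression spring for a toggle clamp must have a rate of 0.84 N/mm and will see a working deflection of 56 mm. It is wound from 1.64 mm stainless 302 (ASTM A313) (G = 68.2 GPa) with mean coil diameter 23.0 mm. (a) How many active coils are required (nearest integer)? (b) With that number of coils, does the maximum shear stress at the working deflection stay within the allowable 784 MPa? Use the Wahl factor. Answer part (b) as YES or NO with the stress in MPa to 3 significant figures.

(a) 6 coils; (b) YES, τ_max = 692 MPa

N_a = Gd⁴/(8D³k) = (68.2×10³)(1.64⁴)/(8·23.0³·0.84) = 6.034 → N_a = 6
Actual rate k = Gd⁴/(8D³·6) = 0.84476 N/mm
Working load F = kδ = 0.84476·56 = 47.307 N
C = 23.0/1.64 = 14.0244; K_W = (4C−1)/(4C−4)+0.615/C = 1.1014
τ_max = K_W·8FD/(πd³) = 1.1014·628.14 = 691.86 MPa
τ_max ≤ 784 MPa → acceptable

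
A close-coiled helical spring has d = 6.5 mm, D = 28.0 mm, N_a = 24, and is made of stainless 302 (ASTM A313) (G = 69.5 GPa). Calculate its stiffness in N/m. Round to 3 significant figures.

k = Gd⁴/(8D³N_a) = (69.5×10³ × 6.5⁴) / (8 × 28.0³ × 24)
  = 1.24062e+08 / 4.21478e+06 = 29.435 N/mm = 29435 N/m

29400 N/m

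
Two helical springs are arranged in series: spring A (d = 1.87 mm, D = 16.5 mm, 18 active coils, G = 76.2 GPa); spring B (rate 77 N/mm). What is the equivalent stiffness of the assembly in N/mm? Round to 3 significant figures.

1.41 N/mm

k_A = Gd⁴/(8D³N_a) = (76.2×10³)(1.87⁴)/(8·16.5³·18) = 1.4405 N/mm
Series: 1/k_eq = 1/1.4405 + 1/77 = 0.7072; k_eq = 1.414 N/mm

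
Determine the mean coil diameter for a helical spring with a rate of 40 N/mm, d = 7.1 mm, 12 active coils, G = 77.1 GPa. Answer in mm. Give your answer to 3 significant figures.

D = (Gd⁴/(8N_a·k))^(1/3) = (77.1×10³·7.1⁴/(8·12·40))^(1/3)
  = (51021.9)^(1/3) = 37.0896 mm

37.1 mm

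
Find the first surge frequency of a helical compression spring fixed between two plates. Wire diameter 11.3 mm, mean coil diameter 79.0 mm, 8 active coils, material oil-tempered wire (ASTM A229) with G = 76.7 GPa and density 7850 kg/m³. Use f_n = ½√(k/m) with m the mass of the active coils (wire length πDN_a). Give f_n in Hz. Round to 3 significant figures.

79.6 Hz

k = Gd⁴/(8D³N_a) = (76.7×10³)(11.3⁴)/(8·79.0³·8) = 39.632 N/mm = 39632 N/m
Wire length L = πDN_a = π·79.0·8 = 1985.5 mm
m = ρ·(πd²/4)·L = 7850 × 100.29×10⁻⁶ m² × 1.9855 m = 1.5631 kg
f_n = ½√(k/m) = 0.5·√(39632/1.5631) = 0.5·√(25355) = 79.616 Hz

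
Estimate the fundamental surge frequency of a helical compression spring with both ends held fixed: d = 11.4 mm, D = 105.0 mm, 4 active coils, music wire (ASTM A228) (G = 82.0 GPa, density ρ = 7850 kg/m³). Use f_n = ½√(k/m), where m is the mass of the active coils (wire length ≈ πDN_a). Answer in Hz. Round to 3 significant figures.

94.0 Hz

k = Gd⁴/(8D³N_a) = (82.0×10³)(11.4⁴)/(8·105.0³·4) = 37.387 N/mm = 37387 N/m
Wire length L = πDN_a = π·105.0·4 = 1319.5 mm
m = ρ·(πd²/4)·L = 7850 × 102.07×10⁻⁶ m² × 1.3195 m = 1.0572 kg
f_n = ½√(k/m) = 0.5·√(37387/1.0572) = 0.5·√(35363) = 94.025 Hz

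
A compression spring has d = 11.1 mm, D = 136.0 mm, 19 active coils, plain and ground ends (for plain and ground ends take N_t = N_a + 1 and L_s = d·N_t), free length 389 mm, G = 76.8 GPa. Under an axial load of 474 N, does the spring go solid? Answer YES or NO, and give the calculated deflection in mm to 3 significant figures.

NO, δ = 155 mm

k = Gd⁴/(8D³N_a) = (76.8×10³)(11.1⁴)/(8·136.0³·19) = 3.0492 N/mm
N_t = 20; L_s = 11.1·20 = 222 mm; δ_solid = L₀ − L_s = 389 − 222 = 167 mm
δ = F/k = 474/3.0492 = 155.45 mm
δ < δ_solid → spring does not go solid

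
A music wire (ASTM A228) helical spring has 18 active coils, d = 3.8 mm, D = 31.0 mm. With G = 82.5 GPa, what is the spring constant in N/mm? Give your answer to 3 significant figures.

k = Gd⁴/(8D³N_a) = (82.5×10³ × 3.8⁴) / (8 × 31.0³ × 18)
  = 1.72024e+07 / 4.2899e+06 = 4.01 N/mm

4.01 N/mm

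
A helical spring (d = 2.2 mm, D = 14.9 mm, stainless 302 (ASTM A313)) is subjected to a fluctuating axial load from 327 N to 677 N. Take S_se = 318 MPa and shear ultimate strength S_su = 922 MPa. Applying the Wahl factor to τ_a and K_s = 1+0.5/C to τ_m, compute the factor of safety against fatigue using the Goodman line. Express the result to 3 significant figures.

0.223

C = D/d = 14.9/2.2 = 6.7727; K_W = (4C−1)/(4C−4)+0.615/C = 1.2207; K_s = 1+0.5/C = 1.0738
F_a = (F_max−F_min)/2 = 175 N; F_m = (F_max+F_min)/2 = 502 N
τ_a = K_W·8F_aD/(πd³) = 1.2207 × 623.59 = 761.23 MPa
τ_m = K_s·8F_mD/(πd³) = 1.0738 × 1788.8 = 1920.9 MPa
Goodman: 1/n_f = τ_a/S_se + τ_m/S_su = 761.23/318 + 1920.9/922 = 2.39380 + 2.08336 = 4.4772
n_f = 1/4.4772 = 0.2234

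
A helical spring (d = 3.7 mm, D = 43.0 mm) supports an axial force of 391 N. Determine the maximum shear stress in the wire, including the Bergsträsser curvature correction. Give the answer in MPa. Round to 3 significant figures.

Spring index C = D/d = 43.0/3.7 = 11.6216
K_B = (4C+2)/(4C−3) = 48.486/43.486 = 1.1150
τ₀ = 8FD/(πd³) = 8·391·43.0/(π·3.7³) = 134504/159.13 = 845.24 MPa
τ_max = K·τ₀ = 1.1150 × 845.24 = 942.42 MPa

942 MPa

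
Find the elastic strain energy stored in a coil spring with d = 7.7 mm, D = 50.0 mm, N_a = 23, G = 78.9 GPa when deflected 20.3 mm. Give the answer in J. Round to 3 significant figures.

k = Gd⁴/(8D³N_a) = (78.9×10³)(7.7⁴)/(8·50.0³·23) = 12.059 N/mm
U = ½kδ² = 0.5 × 12.059 × 20.3² = 2484.7 N·mm = 2.4847 J

2.48 J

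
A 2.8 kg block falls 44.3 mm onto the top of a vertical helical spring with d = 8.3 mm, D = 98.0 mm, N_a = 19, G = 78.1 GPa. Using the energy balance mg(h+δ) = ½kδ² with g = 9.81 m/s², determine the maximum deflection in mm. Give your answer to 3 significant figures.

k = Gd⁴/(8D³N_a) = (78.1×10³)(8.3⁴)/(8·98.0³·19) = 2.5908 N/mm
W = mg = 2.8 × 9.81 = 27.468 N
½kδ² − Wδ − Wh = 0 → δ = (W + √(W² + 2kWh))/k
δ = (27.468 + √(754.49 + 6305.25))/2.5908 = (27.468 + 84.022)/2.5908 = 43.032 mm

43.0 mm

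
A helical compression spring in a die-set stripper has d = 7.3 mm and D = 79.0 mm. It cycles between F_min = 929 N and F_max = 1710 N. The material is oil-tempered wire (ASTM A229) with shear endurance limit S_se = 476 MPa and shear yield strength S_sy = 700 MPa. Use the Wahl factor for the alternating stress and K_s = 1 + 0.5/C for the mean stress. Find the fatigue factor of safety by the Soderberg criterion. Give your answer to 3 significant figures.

0.666

C = D/d = 79.0/7.3 = 10.8219; K_W = (4C−1)/(4C−4)+0.615/C = 1.1332; K_s = 1+0.5/C = 1.0462
F_a = (F_max−F_min)/2 = 390.5 N; F_m = (F_max+F_min)/2 = 1319.5 N
τ_a = K_W·8F_aD/(πd³) = 1.1332 × 201.94 = 228.83 MPa
τ_m = K_s·8F_mD/(πd³) = 1.0462 × 682.35 = 713.88 MPa
Soderberg: 1/n_f = τ_a/S_se + τ_m/S_sy = 228.83/476 + 713.88/700 = 0.48075 + 1.01983 = 1.5006
n_f = 1/1.5006 = 0.6664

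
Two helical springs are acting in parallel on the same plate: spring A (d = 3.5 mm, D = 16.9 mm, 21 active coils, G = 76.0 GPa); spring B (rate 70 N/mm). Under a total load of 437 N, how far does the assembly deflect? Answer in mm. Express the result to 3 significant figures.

k_A = Gd⁴/(8D³N_a) = (76.0×10³)(3.5⁴)/(8·16.9³·21) = 14.064 N/mm
Parallel: k_eq = 14.064 + 70 = 84.064 N/mm
δ = F/k_eq = 437/84.064 = 5.1984 mm

5.20 mm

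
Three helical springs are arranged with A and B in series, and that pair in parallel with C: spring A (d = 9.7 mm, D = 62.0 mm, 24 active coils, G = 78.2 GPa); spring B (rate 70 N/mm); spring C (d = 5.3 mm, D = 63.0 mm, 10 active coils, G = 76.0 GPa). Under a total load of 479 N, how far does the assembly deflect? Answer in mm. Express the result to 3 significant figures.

k_A = Gd⁴/(8D³N_a) = (78.2×10³)(9.7⁴)/(8·62.0³·24) = 15.129 N/mm
k_C = Gd⁴/(8D³N_a) = (76.0×10³)(5.3⁴)/(8·63.0³·10) = 2.9978 N/mm
Springs A,B series: k_AB = 1/(1/15.129+1/70) = 12.44 N/mm; parallel with C: k_eq = 12.44+2.9978 = 15.438 N/mm
δ = F/k_eq = 479/15.438 = 31.027 mm

31.0 mm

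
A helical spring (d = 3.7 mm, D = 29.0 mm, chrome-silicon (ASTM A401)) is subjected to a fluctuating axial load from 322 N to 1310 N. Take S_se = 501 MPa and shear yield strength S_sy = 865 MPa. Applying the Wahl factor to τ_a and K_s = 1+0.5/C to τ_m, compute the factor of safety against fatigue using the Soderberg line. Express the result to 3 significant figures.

0.315

C = D/d = 29.0/3.7 = 7.8378; K_W = (4C−1)/(4C−4)+0.615/C = 1.1881; K_s = 1+0.5/C = 1.0638
F_a = (F_max−F_min)/2 = 494 N; F_m = (F_max+F_min)/2 = 816 N
τ_a = K_W·8F_aD/(πd³) = 1.1881 × 720.21 = 855.72 MPa
τ_m = K_s·8F_mD/(πd³) = 1.0638 × 1189.7 = 1265.6 MPa
Soderberg: 1/n_f = τ_a/S_se + τ_m/S_sy = 855.72/501 + 1265.6/865 = 1.70802 + 1.46307 = 3.1711
n_f = 1/3.1711 = 0.3153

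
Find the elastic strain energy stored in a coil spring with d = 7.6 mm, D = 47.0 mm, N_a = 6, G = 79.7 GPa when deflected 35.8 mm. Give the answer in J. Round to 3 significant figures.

k = Gd⁴/(8D³N_a) = (79.7×10³)(7.6⁴)/(8·47.0³·6) = 53.355 N/mm
U = ½kδ² = 0.5 × 53.355 × 35.8² = 34191 N·mm = 34.191 J

34.2 J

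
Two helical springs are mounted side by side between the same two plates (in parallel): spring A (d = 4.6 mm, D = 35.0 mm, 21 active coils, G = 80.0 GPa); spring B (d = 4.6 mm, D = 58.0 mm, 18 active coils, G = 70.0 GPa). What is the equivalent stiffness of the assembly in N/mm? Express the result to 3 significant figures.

k_A = Gd⁴/(8D³N_a) = (80.0×10³)(4.6⁴)/(8·35.0³·21) = 4.9729 N/mm
k_B = Gd⁴/(8D³N_a) = (70.0×10³)(4.6⁴)/(8·58.0³·18) = 1.1155 N/mm
Parallel: k_eq = 4.9729 + 1.1155 = 6.0884 N/mm

6.09 N/mm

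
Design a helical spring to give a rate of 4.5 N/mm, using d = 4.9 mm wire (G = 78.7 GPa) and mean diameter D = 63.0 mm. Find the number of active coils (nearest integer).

N_a = Gd⁴/(8D³k) = (78.7×10³ × 4.9⁴)/(8 × 63.0³ × 4.5)
    = 4.5369e+07 / 9.00169e+06 = 5.04 → 5 coils

5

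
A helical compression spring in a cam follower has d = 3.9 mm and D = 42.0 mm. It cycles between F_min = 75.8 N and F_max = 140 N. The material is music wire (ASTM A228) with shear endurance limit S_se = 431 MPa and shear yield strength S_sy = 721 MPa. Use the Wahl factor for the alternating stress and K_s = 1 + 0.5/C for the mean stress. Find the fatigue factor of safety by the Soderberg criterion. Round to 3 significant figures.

2.30

C = D/d = 42.0/3.9 = 10.7692; K_W = (4C−1)/(4C−4)+0.615/C = 1.1339; K_s = 1+0.5/C = 1.0464
F_a = (F_max−F_min)/2 = 32.1 N; F_m = (F_max+F_min)/2 = 107.9 N
τ_a = K_W·8F_aD/(πd³) = 1.1339 × 57.876 = 65.625 MPa
τ_m = K_s·8F_mD/(πd³) = 1.0464 × 194.54 = 203.58 MPa
Soderberg: 1/n_f = τ_a/S_se + τ_m/S_sy = 65.625/431 + 203.58/721 = 0.15226 + 0.28235 = 0.43461
n_f = 1/0.43461 = 2.301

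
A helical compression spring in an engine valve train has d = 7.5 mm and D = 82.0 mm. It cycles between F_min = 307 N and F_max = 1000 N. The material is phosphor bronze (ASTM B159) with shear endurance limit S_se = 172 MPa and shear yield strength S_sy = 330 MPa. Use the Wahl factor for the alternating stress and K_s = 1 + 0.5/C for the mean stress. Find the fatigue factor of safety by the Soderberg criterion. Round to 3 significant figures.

0.464

C = D/d = 82.0/7.5 = 10.9333; K_W = (4C−1)/(4C−4)+0.615/C = 1.1318; K_s = 1+0.5/C = 1.0457
F_a = (F_max−F_min)/2 = 346.5 N; F_m = (F_max+F_min)/2 = 653.5 N
τ_a = K_W·8F_aD/(πd³) = 1.1318 × 171.5 = 194.1 MPa
τ_m = K_s·8F_mD/(πd³) = 1.0457 × 323.46 = 338.25 MPa
Soderberg: 1/n_f = τ_a/S_se + τ_m/S_sy = 194.1/172 + 338.25/330 = 1.12849 + 1.02500 = 2.1535
n_f = 1/2.1535 = 0.4644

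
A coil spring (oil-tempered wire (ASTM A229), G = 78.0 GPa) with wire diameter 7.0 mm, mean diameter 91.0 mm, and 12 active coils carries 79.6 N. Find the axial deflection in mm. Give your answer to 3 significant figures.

30.7 mm

k = Gd⁴/(8D³N_a) = (78.0×10³)(7.0⁴)/(8·91.0³·12) = 2.5888 N/mm
δ = F/k = 79.6 / 2.5888 = 30.748 mm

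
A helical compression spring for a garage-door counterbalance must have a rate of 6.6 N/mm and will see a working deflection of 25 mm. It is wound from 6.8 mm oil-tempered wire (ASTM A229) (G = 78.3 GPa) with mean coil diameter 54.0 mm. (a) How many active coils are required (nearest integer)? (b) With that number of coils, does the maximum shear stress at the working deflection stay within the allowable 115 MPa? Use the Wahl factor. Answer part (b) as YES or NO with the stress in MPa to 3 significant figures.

(a) 20 coils; (b) YES, τ_max = 86.1 MPa

N_a = Gd⁴/(8D³k) = (78.3×10³)(6.8⁴)/(8·54.0³·6.6) = 20.14 → N_a = 20
Actual rate k = Gd⁴/(8D³·20) = 6.645 N/mm
Working load F = kδ = 6.645·25 = 166.13 N
C = 54.0/6.8 = 7.9412; K_W = (4C−1)/(4C−4)+0.615/C = 1.1855
τ_max = K_W·8FD/(πd³) = 1.1855·72.651 = 86.128 MPa
τ_max ≤ 115 MPa → acceptable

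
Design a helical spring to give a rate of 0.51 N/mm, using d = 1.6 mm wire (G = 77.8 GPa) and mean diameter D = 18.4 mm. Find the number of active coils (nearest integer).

N_a = Gd⁴/(8D³k) = (77.8×10³ × 1.6⁴)/(8 × 18.4³ × 0.51)
    = 509870 / 25416.4 = 20.06 → 20 coils

20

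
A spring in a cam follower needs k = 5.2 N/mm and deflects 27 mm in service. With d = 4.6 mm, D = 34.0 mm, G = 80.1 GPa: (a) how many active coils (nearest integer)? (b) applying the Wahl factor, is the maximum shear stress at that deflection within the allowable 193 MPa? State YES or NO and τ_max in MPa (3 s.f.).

(a) 22 coils; (b) YES, τ_max = 149 MPa

N_a = Gd⁴/(8D³k) = (80.1×10³)(4.6⁴)/(8·34.0³·5.2) = 21.93 → N_a = 22
Actual rate k = Gd⁴/(8D³·22) = 5.1846 N/mm
Working load F = kδ = 5.1846·27 = 139.98 N
C = 34.0/4.6 = 7.3913; K_W = (4C−1)/(4C−4)+0.615/C = 1.2006
τ_max = K_W·8FD/(πd³) = 1.2006·124.52 = 149.49 MPa
τ_max ≤ 193 MPa → acceptable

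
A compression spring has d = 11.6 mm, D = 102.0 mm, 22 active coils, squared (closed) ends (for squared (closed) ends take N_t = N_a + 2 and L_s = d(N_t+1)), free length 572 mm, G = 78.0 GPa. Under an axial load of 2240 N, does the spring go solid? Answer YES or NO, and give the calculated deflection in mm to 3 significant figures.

k = Gd⁴/(8D³N_a) = (78.0×10³)(11.6⁴)/(8·102.0³·22) = 7.5616 N/mm
N_t = 24; L_s = 11.6·25 = 290 mm; δ_solid = L₀ − L_s = 572 − 290 = 282 mm
δ = F/k = 2240/7.5616 = 296.23 mm
δ ≥ δ_solid → spring goes solid

YES, δ = 296 mm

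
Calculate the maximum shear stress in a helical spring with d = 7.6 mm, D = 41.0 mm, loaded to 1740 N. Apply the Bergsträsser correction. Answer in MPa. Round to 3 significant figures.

525 MPa

Spring index C = D/d = 41.0/7.6 = 5.3947
K_B = (4C+2)/(4C−3) = 23.579/18.579 = 1.2691
τ₀ = 8FD/(πd³) = 8·1740·41.0/(π·7.6³) = 570720/1379.1 = 413.84 MPa
τ_max = K·τ₀ = 1.2691 × 413.84 = 525.21 MPa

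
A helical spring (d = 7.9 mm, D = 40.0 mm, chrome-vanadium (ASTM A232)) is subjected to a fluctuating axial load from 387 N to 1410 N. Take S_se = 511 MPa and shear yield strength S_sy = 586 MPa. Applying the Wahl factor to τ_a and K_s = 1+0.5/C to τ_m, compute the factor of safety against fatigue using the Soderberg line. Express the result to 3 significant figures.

C = D/d = 40.0/7.9 = 5.0633; K_W = (4C−1)/(4C−4)+0.615/C = 1.3060; K_s = 1+0.5/C = 1.0987
F_a = (F_max−F_min)/2 = 511.5 N; F_m = (F_max+F_min)/2 = 898.5 N
τ_a = K_W·8F_aD/(πd³) = 1.3060 × 105.67 = 138.01 MPa
τ_m = K_s·8F_mD/(πd³) = 1.0987 × 185.63 = 203.96 MPa
Soderberg: 1/n_f = τ_a/S_se + τ_m/S_sy = 138.01/511 + 203.96/586 = 0.27009 + 0.34805 = 0.61813
n_f = 1/0.61813 = 1.618

1.62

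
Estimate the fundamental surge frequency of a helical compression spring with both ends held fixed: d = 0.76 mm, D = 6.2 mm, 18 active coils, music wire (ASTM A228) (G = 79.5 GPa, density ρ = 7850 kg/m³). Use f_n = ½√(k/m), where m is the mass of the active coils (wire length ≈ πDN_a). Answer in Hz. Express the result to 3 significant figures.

393 Hz

k = Gd⁴/(8D³N_a) = (79.5×10³)(0.76⁴)/(8·6.2³·18) = 0.77283 N/mm = 772.83 N/m
Wire length L = πDN_a = π·6.2·18 = 350.6 mm
m = ρ·(πd²/4)·L = 7850 × 0.45365×10⁻⁶ m² × 0.3506 m = 0.0012485 kg
f_n = ½√(k/m) = 0.5·√(772.83/0.0012485) = 0.5·√(6.1899e+05) = 393.38 Hz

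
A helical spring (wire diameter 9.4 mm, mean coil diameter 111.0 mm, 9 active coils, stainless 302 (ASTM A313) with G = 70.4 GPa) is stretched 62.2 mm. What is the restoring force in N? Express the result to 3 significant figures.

347 N

k = Gd⁴/(8D³N_a) = (70.4×10³)(9.4⁴)/(8·111.0³·9) = 5.5819 N/mm
F = k·δ = 5.5819 × 62.2 = 347.19 N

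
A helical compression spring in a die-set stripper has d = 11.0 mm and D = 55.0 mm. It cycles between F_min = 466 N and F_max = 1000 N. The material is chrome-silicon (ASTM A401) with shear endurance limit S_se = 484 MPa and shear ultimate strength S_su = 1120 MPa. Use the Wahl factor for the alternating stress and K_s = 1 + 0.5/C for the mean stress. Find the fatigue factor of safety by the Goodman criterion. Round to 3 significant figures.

6.59

C = D/d = 55.0/11.0 = 5.0000; K_W = (4C−1)/(4C−4)+0.615/C = 1.3105; K_s = 1+0.5/C = 1.1000
F_a = (F_max−F_min)/2 = 267 N; F_m = (F_max+F_min)/2 = 733 N
τ_a = K_W·8F_aD/(πd³) = 1.3105 × 28.095 = 36.819 MPa
τ_m = K_s·8F_mD/(πd³) = 1.1000 × 77.131 = 84.844 MPa
Goodman: 1/n_f = τ_a/S_se + τ_m/S_su = 36.819/484 + 84.844/1120 = 0.07607 + 0.07575 = 0.15183
n_f = 1/0.15183 = 6.586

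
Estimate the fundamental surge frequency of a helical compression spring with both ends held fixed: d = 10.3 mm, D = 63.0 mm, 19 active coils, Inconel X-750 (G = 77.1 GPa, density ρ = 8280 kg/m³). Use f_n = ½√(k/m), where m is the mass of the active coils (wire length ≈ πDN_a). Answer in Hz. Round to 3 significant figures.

46.9 Hz

k = Gd⁴/(8D³N_a) = (77.1×10³)(10.3⁴)/(8·63.0³·19) = 22.832 N/mm = 22832 N/m
Wire length L = πDN_a = π·63.0·19 = 3760.5 mm
m = ρ·(πd²/4)·L = 8280 × 83.323×10⁻⁶ m² × 3.7605 m = 2.5944 kg
f_n = ½√(k/m) = 0.5·√(22832/2.5944) = 0.5·√(8800.3) = 46.905 Hz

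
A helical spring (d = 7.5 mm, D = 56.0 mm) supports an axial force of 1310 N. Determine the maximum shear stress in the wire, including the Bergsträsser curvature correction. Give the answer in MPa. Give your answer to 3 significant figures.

Spring index C = D/d = 56.0/7.5 = 7.4667
K_B = (4C+2)/(4C−3) = 31.867/26.867 = 1.1861
τ₀ = 8FD/(πd³) = 8·1310·56.0/(π·7.5³) = 586880/1325.4 = 442.81 MPa
τ_max = K·τ₀ = 1.1861 × 442.81 = 525.22 MPa

525 MPa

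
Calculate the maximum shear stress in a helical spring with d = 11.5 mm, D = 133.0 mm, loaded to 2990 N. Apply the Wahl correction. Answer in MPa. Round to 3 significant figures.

749 MPa

Spring index C = D/d = 133.0/11.5 = 11.5652
K_W = (4C−1)/(4C−4) + 0.615/C = 45.261/42.261 + 0.0532 = 1.1242
τ₀ = 8FD/(πd³) = 8·2990·133.0/(π·11.5³) = 3.18136e+06/4778 = 665.84 MPa
τ_max = K·τ₀ = 1.1242 × 665.84 = 748.51 MPa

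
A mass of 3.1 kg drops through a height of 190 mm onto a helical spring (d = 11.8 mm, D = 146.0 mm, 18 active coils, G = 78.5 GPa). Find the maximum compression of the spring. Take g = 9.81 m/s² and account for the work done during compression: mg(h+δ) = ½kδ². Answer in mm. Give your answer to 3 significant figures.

68.0 mm

k = Gd⁴/(8D³N_a) = (78.5×10³)(11.8⁴)/(8·146.0³·18) = 3.3961 N/mm
W = mg = 3.1 × 9.81 = 30.411 N
½kδ² − Wδ − Wh = 0 → δ = (W + √(W² + 2kWh))/k
δ = (30.411 + √(924.83 + 39245.6))/3.3961 = (30.411 + 200.43)/3.3961 = 67.972 mm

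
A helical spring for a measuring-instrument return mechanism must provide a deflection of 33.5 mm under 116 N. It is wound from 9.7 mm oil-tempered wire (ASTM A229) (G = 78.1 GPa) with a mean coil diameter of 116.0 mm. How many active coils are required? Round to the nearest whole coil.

16

Required rate k = F/δ = 116/33.5 = 3.4627 N/mm
N_a = Gd⁴/(8D³k) = (78.1×10³ × 9.7⁴)/(8 × 116.0³ × 3.4627)
    = 6.91414e+08 / 4.32391e+07 = 15.99 → 16 coils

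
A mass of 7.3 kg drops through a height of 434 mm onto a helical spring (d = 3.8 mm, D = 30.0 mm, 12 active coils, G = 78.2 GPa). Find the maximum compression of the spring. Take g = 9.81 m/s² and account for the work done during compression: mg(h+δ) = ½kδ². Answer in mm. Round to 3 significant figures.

k = Gd⁴/(8D³N_a) = (78.2×10³)(3.8⁴)/(8·30.0³·12) = 6.2908 N/mm
W = mg = 7.3 × 9.81 = 71.613 N
½kδ² − Wδ − Wh = 0 → δ = (W + √(W² + 2kWh))/k
δ = (71.613 + √(5128.4 + 391037))/6.2908 = (71.613 + 629.42)/6.2908 = 111.44 mm

111 mm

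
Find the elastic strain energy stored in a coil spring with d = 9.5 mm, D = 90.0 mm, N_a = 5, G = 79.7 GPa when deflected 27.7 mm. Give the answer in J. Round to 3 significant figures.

k = Gd⁴/(8D³N_a) = (79.7×10³)(9.5⁴)/(8·90.0³·5) = 22.262 N/mm
U = ½kδ² = 0.5 × 22.262 × 27.7² = 8540.7 N·mm = 8.5407 J

8.54 J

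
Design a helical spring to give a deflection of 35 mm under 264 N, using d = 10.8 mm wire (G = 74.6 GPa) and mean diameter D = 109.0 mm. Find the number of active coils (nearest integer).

13

Required rate k = F/δ = 264/35 = 7.5429 N/mm
N_a = Gd⁴/(8D³k) = (74.6×10³ × 10.8⁴)/(8 × 109.0³ × 7.5429)
    = 1.01492e+09 / 7.81457e+07 = 12.99 → 13 coils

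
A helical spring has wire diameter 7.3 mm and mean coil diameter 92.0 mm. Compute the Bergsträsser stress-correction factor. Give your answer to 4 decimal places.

C = D/d = 92.0/7.3 = 12.6027
K_B = (4C+2)/(4C−3) = 52.411/47.411 = 1.1055

1.1055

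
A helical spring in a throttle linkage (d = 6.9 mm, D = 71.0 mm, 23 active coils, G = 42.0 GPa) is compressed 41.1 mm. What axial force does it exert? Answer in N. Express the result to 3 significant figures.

k = Gd⁴/(8D³N_a) = (42.0×10³)(6.9⁴)/(8·71.0³·23) = 1.4456 N/mm
F = k·δ = 1.4456 × 41.1 = 59.415 N

59.4 N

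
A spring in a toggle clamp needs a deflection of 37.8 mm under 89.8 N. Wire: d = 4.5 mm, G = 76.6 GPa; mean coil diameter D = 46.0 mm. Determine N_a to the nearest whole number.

17

Required rate k = F/δ = 89.8/37.8 = 2.3757 N/mm
N_a = Gd⁴/(8D³k) = (76.6×10³ × 4.5⁴)/(8 × 46.0³ × 2.3757)
    = 3.14108e+07 / 1.8499e+06 = 16.98 → 17 coils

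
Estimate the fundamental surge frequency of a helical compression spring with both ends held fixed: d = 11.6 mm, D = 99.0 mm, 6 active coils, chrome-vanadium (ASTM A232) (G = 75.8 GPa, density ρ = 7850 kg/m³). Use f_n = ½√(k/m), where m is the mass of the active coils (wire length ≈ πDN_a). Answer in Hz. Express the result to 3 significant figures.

k = Gd⁴/(8D³N_a) = (75.8×10³)(11.6⁴)/(8·99.0³·6) = 29.468 N/mm = 29468 N/m
Wire length L = πDN_a = π·99.0·6 = 1866.1 mm
m = ρ·(πd²/4)·L = 7850 × 105.68×10⁻⁶ m² × 1.8661 m = 1.5481 kg
f_n = ½√(k/m) = 0.5·√(29468/1.5481) = 0.5·√(19035) = 68.983 Hz

69.0 Hz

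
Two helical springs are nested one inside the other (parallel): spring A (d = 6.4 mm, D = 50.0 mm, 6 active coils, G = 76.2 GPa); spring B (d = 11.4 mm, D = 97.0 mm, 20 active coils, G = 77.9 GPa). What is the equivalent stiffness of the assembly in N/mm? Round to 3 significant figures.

k_A = Gd⁴/(8D³N_a) = (76.2×10³)(6.4⁴)/(8·50.0³·6) = 21.307 N/mm
k_B = Gd⁴/(8D³N_a) = (77.9×10³)(11.4⁴)/(8·97.0³·20) = 9.0099 N/mm
Parallel: k_eq = 21.307 + 9.0099 = 30.317 N/mm

30.3 N/mm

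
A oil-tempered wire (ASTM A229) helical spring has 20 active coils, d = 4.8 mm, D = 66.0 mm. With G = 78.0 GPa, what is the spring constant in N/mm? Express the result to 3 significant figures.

k = Gd⁴/(8D³N_a) = (78.0×10³ × 4.8⁴) / (8 × 66.0³ × 20)
  = 4.14056e+07 / 4.59994e+07 = 0.90014 N/mm

0.900 N/mm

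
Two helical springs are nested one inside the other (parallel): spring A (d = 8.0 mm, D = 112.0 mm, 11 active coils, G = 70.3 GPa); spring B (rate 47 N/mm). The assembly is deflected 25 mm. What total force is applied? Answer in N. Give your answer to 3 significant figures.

k_A = Gd⁴/(8D³N_a) = (70.3×10³)(8.0⁴)/(8·112.0³·11) = 2.329 N/mm
Parallel: k_eq = 2.329 + 47 = 49.329 N/mm
F = k_eq·δ = 49.329·25 = 1233.2 N

1230 N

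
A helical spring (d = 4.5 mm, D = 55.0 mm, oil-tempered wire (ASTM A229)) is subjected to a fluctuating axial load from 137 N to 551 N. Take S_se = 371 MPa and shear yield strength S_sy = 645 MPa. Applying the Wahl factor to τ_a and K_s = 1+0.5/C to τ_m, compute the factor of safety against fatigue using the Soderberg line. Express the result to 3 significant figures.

C = D/d = 55.0/4.5 = 12.2222; K_W = (4C−1)/(4C−4)+0.615/C = 1.1171; K_s = 1+0.5/C = 1.0409
F_a = (F_max−F_min)/2 = 207 N; F_m = (F_max+F_min)/2 = 344 N
τ_a = K_W·8F_aD/(πd³) = 1.1171 × 318.15 = 355.42 MPa
τ_m = K_s·8F_mD/(πd³) = 1.0409 × 528.72 = 550.35 MPa
Soderberg: 1/n_f = τ_a/S_se + τ_m/S_sy = 355.42/371 + 550.35/645 = 0.95802 + 0.85325 = 1.8113
n_f = 1/1.8113 = 0.5521

0.552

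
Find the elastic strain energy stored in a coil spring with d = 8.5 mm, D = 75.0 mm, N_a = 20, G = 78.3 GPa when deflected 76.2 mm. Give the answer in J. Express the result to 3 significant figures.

17.6 J

k = Gd⁴/(8D³N_a) = (78.3×10³)(8.5⁴)/(8·75.0³·20) = 6.0553 N/mm
U = ½kδ² = 0.5 × 6.0553 × 76.2² = 17580 N·mm = 17.58 J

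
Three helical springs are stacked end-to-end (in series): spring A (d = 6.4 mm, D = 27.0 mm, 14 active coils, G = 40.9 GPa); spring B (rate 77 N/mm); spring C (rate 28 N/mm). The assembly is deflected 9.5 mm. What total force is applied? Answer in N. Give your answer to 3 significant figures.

118 N

k_A = Gd⁴/(8D³N_a) = (40.9×10³)(6.4⁴)/(8·27.0³·14) = 31.127 N/mm
Series: 1/k_eq = 1/31.127 + 1/77 + 1/28 = 0.080828; k_eq = 12.372 N/mm
F = k_eq·δ = 12.372·9.5 = 117.53 N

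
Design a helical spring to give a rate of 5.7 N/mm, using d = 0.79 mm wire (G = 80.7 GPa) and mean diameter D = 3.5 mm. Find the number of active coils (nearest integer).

N_a = Gd⁴/(8D³k) = (80.7×10³ × 0.79⁴)/(8 × 3.5³ × 5.7)
    = 31432.7 / 1955.1 = 16.08 → 16 coils

16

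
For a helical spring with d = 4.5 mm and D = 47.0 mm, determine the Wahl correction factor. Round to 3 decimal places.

1.138

C = D/d = 47.0/4.5 = 10.4444
K_W = (4C−1)/(4C−4) + 0.615/C = 40.778/37.778 + 0.0589 = 1.1383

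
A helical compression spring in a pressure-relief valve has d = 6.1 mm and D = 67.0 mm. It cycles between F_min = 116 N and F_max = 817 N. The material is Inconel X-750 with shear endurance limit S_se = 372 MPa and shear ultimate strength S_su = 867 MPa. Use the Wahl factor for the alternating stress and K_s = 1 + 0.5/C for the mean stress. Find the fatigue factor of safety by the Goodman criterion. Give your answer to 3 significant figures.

0.817

C = D/d = 67.0/6.1 = 10.9836; K_W = (4C−1)/(4C−4)+0.615/C = 1.1311; K_s = 1+0.5/C = 1.0455
F_a = (F_max−F_min)/2 = 350.5 N; F_m = (F_max+F_min)/2 = 466.5 N
τ_a = K_W·8F_aD/(πd³) = 1.1311 × 263.46 = 298 MPa
τ_m = K_s·8F_mD/(πd³) = 1.0455 × 350.65 = 366.62 MPa
Goodman: 1/n_f = τ_a/S_se + τ_m/S_su = 298/372 + 366.62/867 = 0.80108 + 0.42285 = 1.2239
n_f = 1/1.2239 = 0.817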